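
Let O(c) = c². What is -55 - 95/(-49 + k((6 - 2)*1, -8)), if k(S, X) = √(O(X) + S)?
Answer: -123660/2333 + 190*√17/2333 ≈ -52.669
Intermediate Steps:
k(S, X) = √(S + X²) (k(S, X) = √(X² + S) = √(S + X²))
-55 - 95/(-49 + k((6 - 2)*1, -8)) = -55 - 95/(-49 + √((6 - 2)*1 + (-8)²)) = -55 - 95/(-49 + √(4*1 + 64)) = -55 - 95/(-49 + √(4 + 64)) = -55 - 95/(-49 + √68) = -55 - 95/(-49 + 2*√17)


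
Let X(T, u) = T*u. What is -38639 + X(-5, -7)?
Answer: -38604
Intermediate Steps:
-38639 + X(-5, -7) = -38639 - 5*(-7) = -38639 + 35 = -38604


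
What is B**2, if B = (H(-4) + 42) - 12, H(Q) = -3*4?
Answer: 324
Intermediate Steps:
H(Q) = -12
B = 18 (B = (-12 + 42) - 12 = 30 - 12 = 18)
B**2 = 18**2 = 324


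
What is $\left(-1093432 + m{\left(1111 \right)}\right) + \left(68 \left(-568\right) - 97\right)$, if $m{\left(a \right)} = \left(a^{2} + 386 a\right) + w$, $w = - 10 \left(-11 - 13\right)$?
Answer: $531254$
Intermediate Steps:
$w = 240$ ($w = \left(-10\right) \left(-24\right) = 240$)
$m{\left(a \right)} = 240 + a^{2} + 386 a$ ($m{\left(a \right)} = \left(a^{2} + 386 a\right) + 240 = 240 + a^{2} + 386 a$)
$\left(-1093432 + m{\left(1111 \right)}\right) + \left(68 \left(-568\right) - 97\right) = \left(-1093432 + \left(240 + 1111^{2} + 386 \cdot 1111\right)\right) + \left(68 \left(-568\right) - 97\right) = \left(-1093432 + \left(240 + 1234321 + 428846\right)\right) + \left(-38624 + \left(-422 + 325\right)\right) = \left(-1093432 + 1663407\right) - 38721 = 569975 - 38721 = 531254$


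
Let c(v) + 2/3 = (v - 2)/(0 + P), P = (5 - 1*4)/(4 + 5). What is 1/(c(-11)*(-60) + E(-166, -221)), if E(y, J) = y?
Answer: 1/6894 ≈ 0.00014505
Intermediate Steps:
P = ⅑ (P = (5 - 4)/9 = 1*(⅑) = ⅑ ≈ 0.11111)
c(v) = -56/3 + 9*v (c(v) = -⅔ + (v - 2)/(0 + ⅑) = -⅔ + (-2 + v)/(⅑) = -⅔ + (-2 + v)*9 = -⅔ + (-18 + 9*v) = -56/3 + 9*v)
1/(c(-11)*(-60) + E(-166, -221)) = 1/((-56/3 + 9*(-11))*(-60) - 166) = 1/((-56/3 - 99)*(-60) - 166) = 1/(-353/3*(-60) - 166) = 1/(7060 - 166) = 1/6894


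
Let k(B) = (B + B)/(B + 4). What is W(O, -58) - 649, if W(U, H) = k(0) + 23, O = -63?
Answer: -626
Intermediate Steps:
k(B) = 2*B/(4 + B) (k(B) = (2*B)/(4 + B) = 2*B/(4 + B))
W(U, H) = 23 (W(U, H) = 2*0/(4 + 0) + 23 = 2*0/4 + 23 = 2*0*(1/4) + 23 = 0 + 23 = 23)
W(O, -58) - 649 = 23 - 649 = -626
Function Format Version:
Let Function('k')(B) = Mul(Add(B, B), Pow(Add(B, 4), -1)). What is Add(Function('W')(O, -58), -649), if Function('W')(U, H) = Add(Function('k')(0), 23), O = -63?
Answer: -626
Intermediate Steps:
Function('k')(B) = Mul(2, B, Pow(Add(4, B), -1)) (Function('k')(B) = Mul(Mul(2, B), Pow(Add(4, B), -1)) = Mul(2, B, Pow(Add(4, B), -1)))
Function('W')(U, H) = 23 (Function('W')(U, H) = Add(Mul(2, 0, Pow(Add(4, 0), -1)), 23) = Add(Mul(2, 0, Pow(4, -1)), 23) = Add(Mul(2, 0, Rational(1, 4)), 23) = Add(0, 23) = 23)
Add(Function('W')(O, -58), -649) = Add(23, -649) = -626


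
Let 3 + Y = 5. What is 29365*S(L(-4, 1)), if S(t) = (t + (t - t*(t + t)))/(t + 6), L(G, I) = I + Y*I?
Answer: -117460/3 ≈ -39153.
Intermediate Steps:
Y = 2 (Y = -3 + 5 = 2)
L(G, I) = 3*I (L(G, I) = I + 2*I = 3*I)
S(t) = (-2*t² + 2*t)/(6 + t) (S(t) = (t + (t - t*2*t))/(6 + t) = (t + (t - 2*t²))/(6 + t) = (-2*t² + 2*t)/(6 + t))
29365*S(L(-4, 1)) = 29365*(2*(3*1)*(1 - 3)/(6 + 3*1)) = 29365*(2*3*(1 - 1*3)/(6 + 3)) = 29365*(2*3*(1 - 3)/9) = 29365*(2*3*(⅑)*(-2)) = 29365*(-4/3) = -117460/3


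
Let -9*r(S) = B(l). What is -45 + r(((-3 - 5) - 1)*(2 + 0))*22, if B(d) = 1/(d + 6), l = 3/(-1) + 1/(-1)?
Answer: -416/9 ≈ -46.222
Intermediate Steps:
l = -4 (l = 3*(-1) + 1*(-1) = -3 - 1 = -4)
B(d) = 1/(6 + d)
r(S) = -1/18 (r(S) = -1/(9*(6 - 4)) = -1/9/2 = -1/9*1/2 = -1/18)
-45 + r(((-3 - 5) - 1)*(2 + 0))*22 = -45 - 1/18*22 = -45 - 11/9 = -416/9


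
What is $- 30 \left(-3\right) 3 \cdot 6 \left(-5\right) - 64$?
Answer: $-8164$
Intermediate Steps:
$- 30 \left(-3\right) 3 \cdot 6 \left(-5\right) - 64 = - 30 \left(\left(-9\right) \left(-30\right)\right) - 64 = \left(-30\right) 270 - 64 = -8100 - 64 = -8164$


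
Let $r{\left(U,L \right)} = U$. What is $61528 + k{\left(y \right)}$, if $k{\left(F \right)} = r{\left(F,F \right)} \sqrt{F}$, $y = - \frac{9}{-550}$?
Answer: $61528 + \frac{27 \sqrt{22}}{60500} \approx 61528.0$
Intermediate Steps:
$y = \frac{9}{550}$ ($y = \left(-9\right) \left(- \frac{1}{550}\right) = \frac{9}{550} \approx 0.016364$)
$k{\left(F \right)} = F^{\frac{3}{2}}$ ($k{\left(F \right)} = F \sqrt{F} = F^{\frac{3}{2}}$)
$61528 + k{\left(y \right)} = 61528 + \left(\frac{9}{550}\right)^{\frac{3}{2}} = 61528 + \frac{27 \sqrt{22}}{60500}$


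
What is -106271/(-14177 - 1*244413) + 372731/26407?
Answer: 99190807587/6828586130 ≈ 14.526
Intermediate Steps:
-106271/(-14177 - 1*244413) + 372731/26407 = -106271/(-14177 - 244413) + 372731*(1/26407) = -106271/(-258590) + 372731/26407 = -106271*(-1/258590) + 372731/26407 = 106271/258590 + 372731/26407 = 99190807587/6828586130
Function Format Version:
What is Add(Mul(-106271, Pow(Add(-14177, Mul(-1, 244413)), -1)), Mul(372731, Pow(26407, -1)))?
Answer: Rational(99190807587, 6828586130) ≈ 14.526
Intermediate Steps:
Add(Mul(-106271, Pow(Add(-14177, Mul(-1, 244413)), -1)), Mul(372731, Pow(26407, -1))) = Add(Mul(-106271, Pow(Add(-14177, -244413), -1)), Mul(372731, Rational(1, 26407))) = Add(Mul(-106271, Pow(-258590, -1)), Rational(372731, 26407)) = Add(Mul(-106271, Rational(-1, 258590)), Rational(372731, 26407)) = Add(Rational(106271, 258590), Rational(372731, 26407)) = Rational(99190807587, 6828586130)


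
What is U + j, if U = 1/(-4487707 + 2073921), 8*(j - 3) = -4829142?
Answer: -2914114355189/4827572 ≈ -6.0364e+5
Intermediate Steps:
j = -2414559/4 (j = 3 + (1/8)*(-4829142) = 3 - 2414571/4 = -2414559/4 ≈ -6.0364e+5)
U = -1/2413786 (U = 1/(-2413786) = -1/2413786 ≈ -4.1429e-7)
U + j = -1/2413786 - 2414559/4 = -2914114355189/4827572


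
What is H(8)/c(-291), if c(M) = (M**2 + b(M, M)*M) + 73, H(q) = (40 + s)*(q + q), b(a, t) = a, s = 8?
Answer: 768/169435 ≈ 0.0045327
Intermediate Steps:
H(q) = 96*q (H(q) = (40 + 8)*(q + q) = 48*(2*q) = 96*q)
c(M) = 73 + 2*M**2 (c(M) = (M**2 + M*M) + 73 = (M**2 + M**2) + 73 = 2*M**2 + 73 = 73 + 2*M**2)
H(8)/c(-291) = (96*8)/(73 + 2*(-291)**2) = 768/(73 + 2*84681) = 768/(73 + 169362) = 768/169435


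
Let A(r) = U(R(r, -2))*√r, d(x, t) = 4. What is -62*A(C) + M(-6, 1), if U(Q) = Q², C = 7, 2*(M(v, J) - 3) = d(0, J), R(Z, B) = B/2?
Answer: 5 - 62*√7 ≈ -159.04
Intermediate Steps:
R(Z, B) = B/2 (R(Z, B) = B*(½) = B/2)
M(v, J) = 5 (M(v, J) = 3 + (½)*4 = 3 + 2 = 5)
A(r) = √r (A(r) = ((½)*(-2))²*√r = (-1)²*√r = 1*√r = √r)
-62*A(C) + M(-6, 1) = -62*√7 + 5 = 5 - 62*√7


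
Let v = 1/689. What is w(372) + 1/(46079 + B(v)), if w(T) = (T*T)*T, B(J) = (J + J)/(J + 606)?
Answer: 990432200331829951/19239595267 ≈ 5.1479e+7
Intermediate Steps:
v = 1/689 ≈ 0.0014514
B(J) = 2*J/(606 + J) (B(J) = (2*J)/(606 + J) = 2*J/(606 + J))
w(T) = T³ (w(T) = T²*T = T³)
w(372) + 1/(46079 + B(v)) = 372³ + 1/(46079 + 2*(1/689)/(606 + 1/689)) = 51478848 + 1/(46079 + 2*(1/689)/(417535/689)) = 51478848 + 1/(46079 + 2*(1/689)*(689/417535)) = 51478848 + 1/(46079 + 2/417535) = 51478848 + 1/(19239595267/417535) = 51478848 + 417535/19239595267 = 990432200331829951/19239595267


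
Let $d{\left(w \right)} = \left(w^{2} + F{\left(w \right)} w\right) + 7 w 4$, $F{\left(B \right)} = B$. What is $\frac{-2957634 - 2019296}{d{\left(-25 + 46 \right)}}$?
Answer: $- \frac{10157}{3} \approx -3385.7$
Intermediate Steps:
$d{\left(w \right)} = 2 w^{2} + 28 w$ ($d{\left(w \right)} = \left(w^{2} + w w\right) + 7 w 4 = \left(w^{2} + w^{2}\right) + 28 w = 2 w^{2} + 28 w$)
$\frac{-2957634 - 2019296}{d{\left(-25 + 46 \right)}} = \frac{-2957634 - 2019296}{2 \left(-25 + 46\right) \left(14 + \left(-25 + 46\right)\right)} = \frac{-2957634 - 2019296}{2 \cdot 21 \left(14 + 21\right)} = - \frac{4976930}{2 \cdot 21 \cdot 35} = - \frac{4976930}{1470} = \left(-4976930\right) \frac{1}{1470} = - \frac{10157}{3}$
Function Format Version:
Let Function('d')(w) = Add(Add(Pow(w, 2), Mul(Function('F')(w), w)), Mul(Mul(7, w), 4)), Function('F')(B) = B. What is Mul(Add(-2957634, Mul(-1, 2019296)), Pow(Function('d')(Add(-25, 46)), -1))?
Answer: Rational(-10157, 3) ≈ -3385.7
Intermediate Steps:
Function('d')(w) = Add(Mul(2, Pow(w, 2)), Mul(28, w)) (Function('d')(w) = Add(Add(Pow(w, 2), Mul(w, w)), Mul(Mul(7, w), 4)) = Add(Add(Pow(w, 2), Pow(w, 2)), Mul(28, w)) = Add(Mul(2, Pow(w, 2)), Mul(28, w)))
Mul(Add(-2957634, Mul(-1, 2019296)), Pow(Function('d')(Add(-25, 46)), -1)) = Mul(Add(-2957634, Mul(-1, 2019296)), Pow(Mul(2, Add(-25, 46), Add(14, Add(-25, 46))), -1)) = Mul(Add(-2957634, -2019296), Pow(Mul(2, 21, Add(14, 21)), -1)) = Mul(-4976930, Pow(Mul(2, 21, 35), -1)) = Mul(-4976930, Pow(1470, -1)) = Mul(-4976930, Rational(1, 1470)) = Rational(-10157, 3)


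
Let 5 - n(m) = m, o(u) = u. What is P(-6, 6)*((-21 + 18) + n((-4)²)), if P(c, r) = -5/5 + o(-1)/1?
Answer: 28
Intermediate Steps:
n(m) = 5 - m
P(c, r) = -2 (P(c, r) = -5/5 - 1/1 = -5*⅕ - 1*1 = -1 - 1 = -2)
P(-6, 6)*((-21 + 18) + n((-4)²)) = -2*((-21 + 18) + (5 - 1*(-4)²)) = -2*(-3 + (5 - 1*16)) = -2*(-3 + (5 - 16)) = -2*(-3 - 11) = -2*(-14) = 28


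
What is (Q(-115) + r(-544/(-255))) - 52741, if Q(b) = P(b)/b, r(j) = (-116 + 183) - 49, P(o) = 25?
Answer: -1212634/23 ≈ -52723.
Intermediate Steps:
r(j) = 18 (r(j) = 67 - 49 = 18)
Q(b) = 25/b
(Q(-115) + r(-544/(-255))) - 52741 = (25/(-115) + 18) - 52741 = (25*(-1/115) + 18) - 52741 = (-5/23 + 18) - 52741 = 409/23 - 52741 = -1212634/23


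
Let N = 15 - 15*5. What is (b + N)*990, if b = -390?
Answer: -445500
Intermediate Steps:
N = -60 (N = 15 - 75 = -60)
(b + N)*990 = (-390 - 60)*990 = -450*990 = -445500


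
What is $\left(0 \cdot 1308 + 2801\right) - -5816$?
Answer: $8617$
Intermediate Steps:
$\left(0 \cdot 1308 + 2801\right) - -5816 = \left(0 + 2801\right) + 5816 = 2801 + 5816 = 8617$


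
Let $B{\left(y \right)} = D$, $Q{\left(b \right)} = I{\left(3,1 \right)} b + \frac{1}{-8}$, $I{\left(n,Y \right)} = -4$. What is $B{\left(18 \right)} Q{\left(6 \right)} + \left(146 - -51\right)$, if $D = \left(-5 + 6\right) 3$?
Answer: $\frac{997}{8} \approx 124.63$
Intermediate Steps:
$Q{\left(b \right)} = - \frac{1}{8} - 4 b$ ($Q{\left(b \right)} = - 4 b + \frac{1}{-8} = - 4 b - \frac{1}{8} = - \frac{1}{8} - 4 b$)
$D = 3$ ($D = 1 \cdot 3 = 3$)
$B{\left(y \right)} = 3$
$B{\left(18 \right)} Q{\left(6 \right)} + \left(146 - -51\right) = 3 \left(- \frac{1}{8} - 24\right) + \left(146 - -51\right) = 3 \left(- \frac{1}{8} - 24\right) + \left(146 + 51\right) = 3 \left(- \frac{193}{8}\right) + 197 = - \frac{579}{8} + 197 = \frac{997}{8}$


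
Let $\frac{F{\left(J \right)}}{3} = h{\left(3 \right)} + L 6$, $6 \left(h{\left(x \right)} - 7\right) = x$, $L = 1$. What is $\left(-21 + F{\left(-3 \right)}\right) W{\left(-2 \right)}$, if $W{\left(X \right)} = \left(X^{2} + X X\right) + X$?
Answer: $117$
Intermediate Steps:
$W{\left(X \right)} = X + 2 X^{2}$ ($W{\left(X \right)} = \left(X^{2} + X^{2}\right) + X = 2 X^{2} + X = X + 2 X^{2}$)
$h{\left(x \right)} = 7 + \frac{x}{6}$
$F{\left(J \right)} = \frac{81}{2}$ ($F{\left(J \right)} = 3 \left(\left(7 + \frac{1}{6} \cdot 3\right) + 1 \cdot 6\right) = 3 \left(\left(7 + \frac{1}{2}\right) + 6\right) = 3 \left(\frac{15}{2} + 6\right) = 3 \cdot \frac{27}{2} = \frac{81}{2}$)
$\left(-21 + F{\left(-3 \right)}\right) W{\left(-2 \right)} = \left(-21 + \frac{81}{2}\right) \left(- 2 \left(1 + 2 \left(-2\right)\right)\right) = \frac{39 \left(- 2 \left(1 - 4\right)\right)}{2} = \frac{39 \left(\left(-2\right) \left(-3\right)\right)}{2} = \frac{39}{2} \cdot 6 = 117$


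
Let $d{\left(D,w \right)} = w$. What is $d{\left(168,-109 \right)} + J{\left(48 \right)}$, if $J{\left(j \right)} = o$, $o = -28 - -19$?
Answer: $-118$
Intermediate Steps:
$o = -9$ ($o = -28 + 19 = -9$)
$J{\left(j \right)} = -9$
$d{\left(168,-109 \right)} + J{\left(48 \right)} = -109 - 9 = -118$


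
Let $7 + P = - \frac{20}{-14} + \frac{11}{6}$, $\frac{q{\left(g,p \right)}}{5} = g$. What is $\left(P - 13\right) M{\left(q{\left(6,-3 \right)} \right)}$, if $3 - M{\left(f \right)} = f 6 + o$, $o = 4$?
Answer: $\frac{127243}{42} \approx 3029.6$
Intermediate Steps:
$q{\left(g,p \right)} = 5 g$
$P = - \frac{157}{42}$ ($P = -7 + \left(- \frac{20}{-14} + \frac{11}{6}\right) = -7 + \left(\left(-20\right) \left(- \frac{1}{14}\right) + 11 \cdot \frac{1}{6}\right) = -7 + \left(\frac{10}{7} + \frac{11}{6}\right) = -7 + \frac{137}{42} = - \frac{157}{42} \approx -3.7381$)
$M{\left(f \right)} = -1 - 6 f$ ($M{\left(f \right)} = 3 - \left(f 6 + 4\right) = 3 - \left(6 f + 4\right) = 3 - \left(4 + 6 f\right) = -1 - 6 f$)
$\left(P - 13\right) M{\left(q{\left(6,-3 \right)} \right)} = \left(- \frac{157}{42} - 13\right) \left(-1 - 6 \cdot 5 \cdot 6\right) = - \frac{703 \left(-1 - 180\right)}{42} = \left(- \frac{703}{42}\right) \left(-181\right) = \frac{127243}{42}$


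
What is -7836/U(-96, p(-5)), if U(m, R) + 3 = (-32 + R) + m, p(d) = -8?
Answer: 7836/139 ≈ 56.374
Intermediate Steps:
U(m, R) = -35 + R + m (U(m, R) = -3 + ((-32 + R) + m) = -3 + (-32 + R + m) = -35 + R + m)
-7836/U(-96, p(-5)) = -7836/(-35 - 8 - 96) = -7836/(-139) = -7836*(-1/139) = 7836/139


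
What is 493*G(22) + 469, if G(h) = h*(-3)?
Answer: -32069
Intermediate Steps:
G(h) = -3*h
493*G(22) + 469 = 493*(-3*22) + 469 = 493*(-66) + 469 = -32538 + 469 = -32069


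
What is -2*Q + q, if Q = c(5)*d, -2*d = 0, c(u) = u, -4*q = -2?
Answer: ½ ≈ 0.50000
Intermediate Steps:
q = ½ (q = -¼*(-2) = ½ ≈ 0.50000)
d = 0 (d = -½*0 = 0)
Q = 0 (Q = 5*0 = 0)
-2*Q + q = -2*0 + ½ = 0 + ½ = ½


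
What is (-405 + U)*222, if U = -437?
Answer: -186924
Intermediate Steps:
(-405 + U)*222 = (-405 - 437)*222 = -842*222 = -186924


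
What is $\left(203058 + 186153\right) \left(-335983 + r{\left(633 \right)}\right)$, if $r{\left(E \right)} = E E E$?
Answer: $98587206238494$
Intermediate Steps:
$r{\left(E \right)} = E^{3}$ ($r{\left(E \right)} = E^{2} E = E^{3}$)
$\left(203058 + 186153\right) \left(-335983 + r{\left(633 \right)}\right) = \left(203058 + 186153\right) \left(-335983 + 633^{3}\right) = 389211 \left(-335983 + 253636137\right) = 389211 \cdot 253300154 = 98587206238494$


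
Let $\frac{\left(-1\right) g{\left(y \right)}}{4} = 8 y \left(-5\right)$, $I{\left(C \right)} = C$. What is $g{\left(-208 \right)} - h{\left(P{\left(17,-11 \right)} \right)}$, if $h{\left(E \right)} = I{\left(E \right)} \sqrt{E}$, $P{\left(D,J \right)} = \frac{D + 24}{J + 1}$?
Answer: $-33280 + \frac{41 i \sqrt{410}}{100} \approx -33280.0 + 8.3019 i$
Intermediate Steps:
$P{\left(D,J \right)} = \frac{24 + D}{1 + J}$
$g{\left(y \right)} = 160 y$ ($g{\left(y \right)} = - 4 \cdot 8 y \left(-5\right) = - 4 \left(- 40 y\right) = 160 y$)
$h{\left(E \right)} = E^{\frac{3}{2}}$ ($h{\left(E \right)} = E \sqrt{E} = E^{\frac{3}{2}}$)
$g{\left(-208 \right)} - h{\left(P{\left(17,-11 \right)} \right)} = 160 \left(-208\right) - \left(\frac{24 + 17}{1 - 11}\right)^{\frac{3}{2}} = -33280 - \left(\frac{1}{-10} \cdot 41\right)^{\frac{3}{2}} = -33280 - \left(\left(- \frac{1}{10}\right) 41\right)^{\frac{3}{2}} = -33280 - \left(- \frac{41}{10}\right)^{\frac{3}{2}} = -33280 - - \frac{41 i \sqrt{410}}{100} = -33280 + \frac{41 i \sqrt{410}}{100}$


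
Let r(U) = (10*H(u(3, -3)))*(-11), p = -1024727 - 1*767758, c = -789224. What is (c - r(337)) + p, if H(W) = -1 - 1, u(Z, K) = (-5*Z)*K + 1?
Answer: -2581929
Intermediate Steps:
u(Z, K) = 1 - 5*K*Z (u(Z, K) = -5*K*Z + 1 = 1 - 5*K*Z)
p = -1792485 (p = -1024727 - 767758 = -1792485)
H(W) = -2
r(U) = 220 (r(U) = (10*(-2))*(-11) = -20*(-11) = 220)
(c - r(337)) + p = (-789224 - 1*220) - 1792485 = (-789224 - 220) - 1792485 = -789444 - 1792485 = -2581929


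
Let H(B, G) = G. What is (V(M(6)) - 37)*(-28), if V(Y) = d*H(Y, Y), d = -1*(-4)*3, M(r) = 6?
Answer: -980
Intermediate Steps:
d = 12 (d = 4*3 = 12)
V(Y) = 12*Y
(V(M(6)) - 37)*(-28) = (12*6 - 37)*(-28) = (72 - 37)*(-28) = 35*(-28) = -980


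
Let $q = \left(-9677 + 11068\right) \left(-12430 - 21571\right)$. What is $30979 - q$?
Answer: $47326370$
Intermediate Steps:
$q = -47295391$ ($q = 1391 \left(-34001\right) = -47295391$)
$30979 - q = 30979 - -47295391 = 30979 + 47295391 = 47326370$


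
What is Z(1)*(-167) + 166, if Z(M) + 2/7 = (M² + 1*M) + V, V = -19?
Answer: 21369/7 ≈ 3052.7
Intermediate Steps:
Z(M) = -135/7 + M + M² (Z(M) = -2/7 + ((M² + 1*M) - 19) = -2/7 + ((M² + M) - 19) = -2/7 + ((M + M²) - 19) = -2/7 + (-19 + M + M²) = -135/7 + M + M²)
Z(1)*(-167) + 166 = (-135/7 + 1 + 1²)*(-167) + 166 = (-135/7 + 1 + 1)*(-167) + 166 = -121/7*(-167) + 166 = 20207/7 + 166 = 21369/7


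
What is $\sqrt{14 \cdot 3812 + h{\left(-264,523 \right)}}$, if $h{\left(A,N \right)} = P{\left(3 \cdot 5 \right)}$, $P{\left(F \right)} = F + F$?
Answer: $\sqrt{53398} \approx 231.08$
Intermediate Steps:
$P{\left(F \right)} = 2 F$
$h{\left(A,N \right)} = 30$ ($h{\left(A,N \right)} = 2 \cdot 3 \cdot 5 = 2 \cdot 15 = 30$)
$\sqrt{14 \cdot 3812 + h{\left(-264,523 \right)}} = \sqrt{14 \cdot 3812 + 30} = \sqrt{53368 + 30} = \sqrt{53398}$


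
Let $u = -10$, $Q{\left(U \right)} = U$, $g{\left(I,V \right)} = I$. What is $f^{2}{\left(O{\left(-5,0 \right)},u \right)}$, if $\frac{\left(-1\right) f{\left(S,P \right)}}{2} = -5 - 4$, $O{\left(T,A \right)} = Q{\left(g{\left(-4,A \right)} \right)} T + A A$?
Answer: $324$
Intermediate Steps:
$O{\left(T,A \right)} = A^{2} - 4 T$ ($O{\left(T,A \right)} = - 4 T + A A = - 4 T + A^{2} = A^{2} - 4 T$)
$f{\left(S,P \right)} = 18$ ($f{\left(S,P \right)} = - 2 \left(-5 - 4\right) = \left(-2\right) \left(-9\right) = 18$)
$f^{2}{\left(O{\left(-5,0 \right)},u \right)} = 18^{2} = 324$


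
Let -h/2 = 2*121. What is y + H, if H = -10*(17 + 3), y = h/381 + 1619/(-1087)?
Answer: -83972347/414147 ≈ -202.76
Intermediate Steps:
h = -484 (h = -4*121 = -2*242 = -484)
y = -1142947/414147 (y = -484/381 + 1619/(-1087) = -484*1/381 + 1619*(-1/1087) = -484/381 - 1619/1087 = -1142947/414147 ≈ -2.7598)
H = -200 (H = -10*20 = -200)
y + H = -1142947/414147 - 200 = -83972347/414147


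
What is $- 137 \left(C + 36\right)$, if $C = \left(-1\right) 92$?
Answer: $7672$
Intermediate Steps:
$C = -92$
$- 137 \left(C + 36\right) = - 137 \left(-92 + 36\right) = \left(-137\right) \left(-56\right) = 7672$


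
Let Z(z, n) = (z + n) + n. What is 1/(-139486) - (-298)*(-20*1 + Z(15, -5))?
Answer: -623502421/139486 ≈ -4470.0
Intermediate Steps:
Z(z, n) = z + 2*n (Z(z, n) = (n + z) + n = z + 2*n)
1/(-139486) - (-298)*(-20*1 + Z(15, -5)) = 1/(-139486) - (-298)*(-20*1 + (15 + 2*(-5))) = -1/139486 - (-298)*(-20 + (15 - 10)) = -1/139486 - (-298)*(-20 + 5) = -1/139486 - (-298)*(-15) = -1/139486 - 1*4470 = -1/139486 - 4470 = -623502421/139486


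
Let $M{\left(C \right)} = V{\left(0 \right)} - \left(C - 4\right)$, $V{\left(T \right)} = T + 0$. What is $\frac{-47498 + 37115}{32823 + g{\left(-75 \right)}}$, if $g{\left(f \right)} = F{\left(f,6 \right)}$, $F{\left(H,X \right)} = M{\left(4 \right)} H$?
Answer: $- \frac{3461}{10941} \approx -0.31633$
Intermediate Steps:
$V{\left(T \right)} = T$
$M{\left(C \right)} = 4 - C$ ($M{\left(C \right)} = 0 - \left(C - 4\right) = 0 - \left(-4 + C\right) = 4 - C$)
$F{\left(H,X \right)} = 0$ ($F{\left(H,X \right)} = \left(4 - 4\right) H = 0 H = 0$)
$g{\left(f \right)} = 0$
$\frac{-47498 + 37115}{32823 + g{\left(-75 \right)}} = \frac{-47498 + 37115}{32823 + 0} = - \frac{10383}{32823} = \left(-10383\right) \frac{1}{32823} = - \frac{3461}{10941}$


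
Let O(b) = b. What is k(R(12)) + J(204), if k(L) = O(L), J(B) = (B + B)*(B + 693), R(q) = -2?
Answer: 365974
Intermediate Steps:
J(B) = 2*B*(693 + B) (J(B) = (2*B)*(693 + B) = 2*B*(693 + B))
k(L) = L
k(R(12)) + J(204) = -2 + 2*204*(693 + 204) = -2 + 2*204*897 = -2 + 365976 = 365974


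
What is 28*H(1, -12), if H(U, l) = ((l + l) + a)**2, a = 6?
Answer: 9072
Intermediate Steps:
H(U, l) = (6 + 2*l)**2 (H(U, l) = ((l + l) + 6)**2 = (2*l + 6)**2 = (6 + 2*l)**2)
28*H(1, -12) = 28*(4*(3 - 12)**2) = 28*(4*(-9)**2) = 28*(4*81) = 28*324 = 9072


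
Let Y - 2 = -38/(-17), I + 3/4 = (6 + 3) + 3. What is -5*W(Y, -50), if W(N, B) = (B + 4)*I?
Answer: 5175/2 ≈ 2587.5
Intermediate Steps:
I = 45/4 (I = -¾ + ((6 + 3) + 3) = -¾ + (9 + 3) = -¾ + 12 = 45/4 ≈ 11.250)
Y = 72/17 (Y = 2 - 38/(-17) = 2 - 38*(-1/17) = 2 + 38/17 = 72/17 ≈ 4.2353)
W(N, B) = 45 + 45*B/4 (W(N, B) = (B + 4)*(45/4) = (4 + B)*(45/4) = 45 + 45*B/4)
-5*W(Y, -50) = -5*(45 + (45/4)*(-50)) = -5*(45 - 1125/2) = -5*(-1035/2) = 5175/2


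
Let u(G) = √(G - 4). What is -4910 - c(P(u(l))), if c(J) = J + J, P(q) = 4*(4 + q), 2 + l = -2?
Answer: -4942 - 16*I*√2 ≈ -4942.0 - 22.627*I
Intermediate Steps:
l = -4 (l = -2 - 2 = -4)
u(G) = √(-4 + G)
P(q) = 16 + 4*q
c(J) = 2*J
-4910 - c(P(u(l))) = -4910 - 2*(16 + 4*√(-4 - 4)) = -4910 - 2*(16 + 4*√(-8)) = -4910 - 2*(16 + 4*(2*I*√2)) = -4910 - 2*(16 + 8*I*√2) = -4910 - (32 + 16*I*√2) = -4910 + (-32 - 16*I*√2) = -4942 - 16*I*√2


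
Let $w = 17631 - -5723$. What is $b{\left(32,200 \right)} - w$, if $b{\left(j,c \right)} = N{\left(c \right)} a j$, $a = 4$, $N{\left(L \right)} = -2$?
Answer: $-23610$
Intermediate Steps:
$b{\left(j,c \right)} = - 8 j$ ($b{\left(j,c \right)} = \left(-2\right) 4 j = - 8 j$)
$w = 23354$ ($w = 17631 + 5723 = 23354$)
$b{\left(32,200 \right)} - w = \left(-8\right) 32 - 23354 = -256 - 23354 = -23610$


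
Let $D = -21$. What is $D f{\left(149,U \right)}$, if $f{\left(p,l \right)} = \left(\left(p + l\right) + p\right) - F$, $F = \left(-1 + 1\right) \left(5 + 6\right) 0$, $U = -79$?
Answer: $-4599$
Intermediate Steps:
$F = 0$ ($F = 0 \cdot 11 \cdot 0 = 0 \cdot 0 = 0$)
$f{\left(p,l \right)} = l + 2 p$ ($f{\left(p,l \right)} = \left(\left(p + l\right) + p\right) - 0 = \left(\left(l + p\right) + p\right) + 0 = \left(l + 2 p\right) + 0 = l + 2 p$)
$D f{\left(149,U \right)} = - 21 \left(-79 + 2 \cdot 149\right) = - 21 \left(-79 + 298\right) = \left(-21\right) 219 = -4599$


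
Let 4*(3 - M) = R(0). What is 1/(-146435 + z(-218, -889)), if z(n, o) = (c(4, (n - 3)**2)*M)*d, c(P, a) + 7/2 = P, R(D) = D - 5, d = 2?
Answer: -4/585723 ≈ -6.8292e-6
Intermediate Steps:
R(D) = -5 + D
M = 17/4 (M = 3 - (-5 + 0)/4 = 3 - 1/4*(-5) = 3 + 5/4 = 17/4 ≈ 4.2500)
c(P, a) = -7/2 + P
z(n, o) = 17/4 (z(n, o) = ((-7/2 + 4)*(17/4))*2 = ((1/2)*(17/4))*2 = (17/8)*2 = 17/4)
1/(-146435 + z(-218, -889)) = 1/(-146435 + 17/4) = 1/(-585723/4) = -4/585723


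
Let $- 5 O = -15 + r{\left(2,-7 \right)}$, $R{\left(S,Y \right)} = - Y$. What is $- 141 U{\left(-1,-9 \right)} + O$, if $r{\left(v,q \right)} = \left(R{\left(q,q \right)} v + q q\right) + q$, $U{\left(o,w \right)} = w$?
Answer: $\frac{6304}{5} \approx 1260.8$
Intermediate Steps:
$r{\left(v,q \right)} = q + q^{2} - q v$ ($r{\left(v,q \right)} = \left(- q v + q q\right) + q = \left(- q v + q^{2}\right) + q = \left(q^{2} - q v\right) + q = q + q^{2} - q v$)
$O = - \frac{41}{5}$ ($O = - \frac{-15 - 7 \left(1 - 7 - 2\right)}{5} = - \frac{-15 - -56}{5} = - \frac{-15 + 56}{5} = \left(- \frac{1}{5}\right) 41 = - \frac{41}{5} \approx -8.2$)
$- 141 U{\left(-1,-9 \right)} + O = \left(-141\right) \left(-9\right) - \frac{41}{5} = 1269 - \frac{41}{5} = \frac{6304}{5}$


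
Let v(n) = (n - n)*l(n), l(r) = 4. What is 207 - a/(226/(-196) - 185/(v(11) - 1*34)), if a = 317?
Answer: 475343/3572 ≈ 133.07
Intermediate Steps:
v(n) = 0 (v(n) = (n - n)*4 = 0*4 = 0)
207 - a/(226/(-196) - 185/(v(11) - 1*34)) = 207 - 317/(226/(-196) - 185/(0 - 1*34)) = 207 - 317/(226*(-1/196) - 185/(0 - 34)) = 207 - 317/(-113/98 - 185/(-34)) = 207 - 317/(-113/98 - 185*(-1/34)) = 207 - 317/(-113/98 + 185/34) = 207 - 317/3572/833 = 207 - 317*833/3572 = 207 - 1*264061/3572 = 207 - 264061/3572 = 475343/3572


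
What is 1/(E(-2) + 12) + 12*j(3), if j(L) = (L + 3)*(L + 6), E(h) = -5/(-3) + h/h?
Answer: 28515/44 ≈ 648.07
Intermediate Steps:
E(h) = 8/3 (E(h) = -5*(-⅓) + 1 = 5/3 + 1 = 8/3)
j(L) = (3 + L)*(6 + L)
1/(E(-2) + 12) + 12*j(3) = 1/(8/3 + 12) + 12*(18 + 3² + 9*3) = 1/(44/3) + 12*(18 + 9 + 27) = 3/44 + 12*54 = 3/44 + 648 = 28515/44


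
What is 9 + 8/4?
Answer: 11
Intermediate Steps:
9 + 8/4 = 9 + 8*(¼) = 9 + 2 = 11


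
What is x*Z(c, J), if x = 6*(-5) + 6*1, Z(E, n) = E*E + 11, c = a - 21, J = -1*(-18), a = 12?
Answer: -2208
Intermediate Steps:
J = 18
c = -9 (c = 12 - 21 = -9)
Z(E, n) = 11 + E² (Z(E, n) = E² + 11 = 11 + E²)
x = -24 (x = -30 + 6 = -24)
x*Z(c, J) = -24*(11 + (-9)²) = -24*(11 + 81) = -24*92 = -2208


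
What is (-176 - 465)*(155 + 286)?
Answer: -282681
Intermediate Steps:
(-176 - 465)*(155 + 286) = -641*441 = -282681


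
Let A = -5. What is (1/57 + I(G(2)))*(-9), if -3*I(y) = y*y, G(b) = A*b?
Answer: 5697/19 ≈ 299.84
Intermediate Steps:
G(b) = -5*b
I(y) = -y**2/3 (I(y) = -y*y/3 = -y**2/3)
(1/57 + I(G(2)))*(-9) = (1/57 - (-5*2)**2/3)*(-9) = (1/57 - 1/3*(-10)**2)*(-9) = (1/57 - 1/3*100)*(-9) = (1/57 - 100/3)*(-9) = -633/19*(-9) = 5697/19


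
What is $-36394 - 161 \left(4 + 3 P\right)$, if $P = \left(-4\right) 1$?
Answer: $-35106$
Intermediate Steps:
$P = -4$
$-36394 - 161 \left(4 + 3 P\right) = -36394 - 161 \left(4 + 3 \left(-4\right)\right) = -36394 - 161 \left(4 - 12\right) = -36394 - 161 \left(-8\right) = -36394 - -1288 = -36394 + 1288 = -35106$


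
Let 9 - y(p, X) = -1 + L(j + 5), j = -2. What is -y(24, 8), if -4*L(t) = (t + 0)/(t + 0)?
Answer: -41/4 ≈ -10.250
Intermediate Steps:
L(t) = -¼ (L(t) = -(t + 0)/(4*(t + 0)) = -t/(4*t) = -¼*1 = -¼)
y(p, X) = 41/4 (y(p, X) = 9 - (-1 - ¼) = 9 - 1*(-5/4) = 9 + 5/4 = 41/4)
-y(24, 8) = -1*41/4 = -41/4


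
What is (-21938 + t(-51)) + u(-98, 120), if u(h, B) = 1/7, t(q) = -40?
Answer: -153845/7 ≈ -21978.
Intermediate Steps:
u(h, B) = 1/7
(-21938 + t(-51)) + u(-98, 120) = (-21938 - 40) + 1/7 = -21978 + 1/7 = -153845/7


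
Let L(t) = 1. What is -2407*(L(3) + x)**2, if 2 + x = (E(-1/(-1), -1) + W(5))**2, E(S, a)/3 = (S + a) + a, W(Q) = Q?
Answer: -21663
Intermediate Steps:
E(S, a) = 3*S + 6*a (E(S, a) = 3*((S + a) + a) = 3*(S + 2*a) = 3*S + 6*a)
x = 2 (x = -2 + ((3*(-1/(-1)) + 6*(-1)) + 5)**2 = -2 + ((3*(-1*(-1)) - 6) + 5)**2 = -2 + ((3*1 - 6) + 5)**2 = -2 + ((3 - 6) + 5)**2 = -2 + (-3 + 5)**2 = -2 + 2**2 = -2 + 4 = 2)
-2407*(L(3) + x)**2 = -2407*(1 + 2)**2 = -2407*3**2 = -2407*9 = -21663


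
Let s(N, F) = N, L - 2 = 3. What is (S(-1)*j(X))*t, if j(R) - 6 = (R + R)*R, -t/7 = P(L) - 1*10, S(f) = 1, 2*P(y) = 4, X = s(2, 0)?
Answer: 784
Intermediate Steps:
L = 5 (L = 2 + 3 = 5)
X = 2
P(y) = 2 (P(y) = (1/2)*4 = 2)
t = 56 (t = -7*(2 - 1*10) = -7*(2 - 10) = -7*(-8) = 56)
j(R) = 6 + 2*R**2 (j(R) = 6 + (R + R)*R = 6 + (2*R)*R = 6 + 2*R**2)
(S(-1)*j(X))*t = (1*(6 + 2*2**2))*56 = (1*(6 + 2*4))*56 = (1*(6 + 8))*56 = (1*14)*56 = 14*56 = 784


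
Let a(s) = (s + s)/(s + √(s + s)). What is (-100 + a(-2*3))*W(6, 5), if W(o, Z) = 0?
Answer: 0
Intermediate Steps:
a(s) = 2*s/(s + √2*√s) (a(s) = (2*s)/(s + √(2*s)) = (2*s)/(s + √2*√s) = 2*s/(s + √2*√s))
(-100 + a(-2*3))*W(6, 5) = (-100 + 2*(-2*3)/(-2*3 + √2*√(-2*3)))*0 = (-100 + 2*(-6)/(-6 + √2*√(-6)))*0 = (-100 + 2*(-6)/(-6 + √2*(I*√6)))*0 = (-100 + 2*(-6)/(-6 + 2*I*√3))*0 = (-100 - 12/(-6 + 2*I*√3))*0 = 0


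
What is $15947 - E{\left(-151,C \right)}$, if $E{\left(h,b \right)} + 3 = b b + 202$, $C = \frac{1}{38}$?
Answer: $\frac{22740111}{1444} \approx 15748.0$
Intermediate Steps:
$C = \frac{1}{38} \approx 0.026316$
$E{\left(h,b \right)} = 199 + b^{2}$ ($E{\left(h,b \right)} = -3 + \left(b b + 202\right) = -3 + \left(b^{2} + 202\right) = -3 + \left(202 + b^{2}\right) = 199 + b^{2}$)
$15947 - E{\left(-151,C \right)} = 15947 - \left(199 + \left(\frac{1}{38}\right)^{2}\right) = 15947 - \left(199 + \frac{1}{1444}\right) = 15947 - \frac{287357}{1444} = \frac{22740111}{1444}$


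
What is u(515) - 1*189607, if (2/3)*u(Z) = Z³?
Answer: 409393411/2 ≈ 2.0470e+8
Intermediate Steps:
u(Z) = 3*Z³/2
u(515) - 1*189607 = (3/2)*515³ - 1*189607 = (3/2)*136590875 - 189607 = 409772625/2 - 189607 = 409393411/2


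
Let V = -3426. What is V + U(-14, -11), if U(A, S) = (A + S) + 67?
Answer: -3384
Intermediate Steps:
U(A, S) = 67 + A + S
V + U(-14, -11) = -3426 + (67 - 14 - 11) = -3426 + 42 = -3384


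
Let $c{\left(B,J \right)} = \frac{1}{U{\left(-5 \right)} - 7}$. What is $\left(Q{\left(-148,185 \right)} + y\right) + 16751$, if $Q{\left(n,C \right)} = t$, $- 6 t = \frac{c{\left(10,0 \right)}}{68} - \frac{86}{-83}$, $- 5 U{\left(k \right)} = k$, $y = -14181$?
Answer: $\frac{522147875}{203184} \approx 2569.8$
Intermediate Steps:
$U{\left(k \right)} = - \frac{k}{5}$
$c{\left(B,J \right)} = - \frac{1}{6}$ ($c{\left(B,J \right)} = \frac{1}{\left(- \frac{1}{5}\right) \left(-5\right) - 7} = \frac{1}{1 - 7} = \frac{1}{-6} = - \frac{1}{6}$)
$t = - \frac{35005}{203184}$ ($t = - \frac{- \frac{1}{6 \cdot 68} - \frac{86}{-83}}{6} = - \frac{\left(- \frac{1}{6}\right) \frac{1}{68} - - \frac{86}{83}}{6} = - \frac{- \frac{1}{408} + \frac{86}{83}}{6} = \left(- \frac{1}{6}\right) \frac{35005}{33864} = - \frac{35005}{203184} \approx -0.17228$)
$Q{\left(n,C \right)} = - \frac{35005}{203184}$
$\left(Q{\left(-148,185 \right)} + y\right) + 16751 = \left(- \frac{35005}{203184} - 14181\right) + 16751 = - \frac{2881387309}{203184} + 16751 = \frac{522147875}{203184}$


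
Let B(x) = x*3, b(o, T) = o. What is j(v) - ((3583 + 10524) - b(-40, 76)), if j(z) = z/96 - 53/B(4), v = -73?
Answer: -1358609/96 ≈ -14152.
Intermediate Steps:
B(x) = 3*x
j(z) = -53/12 + z/96 (j(z) = z/96 - 53/(3*4) = z*(1/96) - 53/12 = z/96 - 53*1/12 = z/96 - 53/12 = -53/12 + z/96)
j(v) - ((3583 + 10524) - b(-40, 76)) = (-53/12 + (1/96)*(-73)) - ((3583 + 10524) - 1*(-40)) = (-53/12 - 73/96) - (14107 + 40) = -497/96 - 1*14147 = -497/96 - 14147 = -1358609/96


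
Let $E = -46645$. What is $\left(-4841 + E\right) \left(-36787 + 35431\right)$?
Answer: $69815016$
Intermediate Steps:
$\left(-4841 + E\right) \left(-36787 + 35431\right) = \left(-4841 - 46645\right) \left(-36787 + 35431\right) = \left(-51486\right) \left(-1356\right) = 69815016$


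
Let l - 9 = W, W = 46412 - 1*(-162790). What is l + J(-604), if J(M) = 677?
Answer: 209888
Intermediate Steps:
W = 209202 (W = 46412 + 162790 = 209202)
l = 209211 (l = 9 + 209202 = 209211)
l + J(-604) = 209211 + 677 = 209888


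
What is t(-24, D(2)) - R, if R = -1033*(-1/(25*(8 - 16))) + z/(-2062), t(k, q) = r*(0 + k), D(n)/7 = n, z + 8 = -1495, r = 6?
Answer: -28778077/206200 ≈ -139.56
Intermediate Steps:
z = -1503 (z = -8 - 1495 = -1503)
D(n) = 7*n
t(k, q) = 6*k (t(k, q) = 6*(0 + k) = 6*k)
R = -914723/206200 (R = -1033*(-1/(25*(8 - 16))) - 1503/(-2062) = -1033/((-8*(-25))) - 1503*(-1/2062) = -1033/200 + 1503/2062 = -914723/206200 ≈ -4.4361)
t(-24, D(2)) - R = 6*(-24) - 1*(-914723/206200) = -144 + 914723/206200 = -28778077/206200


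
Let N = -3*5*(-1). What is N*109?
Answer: 1635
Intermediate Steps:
N = 15 (N = -15*(-1) = 15)
N*109 = 15*109 = 1635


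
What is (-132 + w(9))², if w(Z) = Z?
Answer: 15129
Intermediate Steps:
(-132 + w(9))² = (-132 + 9)² = (-123)² = 15129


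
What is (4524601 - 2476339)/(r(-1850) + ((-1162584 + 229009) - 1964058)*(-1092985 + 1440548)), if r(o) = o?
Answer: -2048262/1007110020229 ≈ -2.0338e-6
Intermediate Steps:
(4524601 - 2476339)/(r(-1850) + ((-1162584 + 229009) - 1964058)*(-1092985 + 1440548)) = (4524601 - 2476339)/(-1850 + ((-1162584 + 229009) - 1964058)*(-1092985 + 1440548)) = 2048262/(-1850 + (-933575 - 1964058)*347563) = 2048262/(-1850 - 2897633*347563) = 2048262/(-1850 - 1007110018379) = 2048262/(-1007110020229) = 2048262*(-1/1007110020229) = -2048262/1007110020229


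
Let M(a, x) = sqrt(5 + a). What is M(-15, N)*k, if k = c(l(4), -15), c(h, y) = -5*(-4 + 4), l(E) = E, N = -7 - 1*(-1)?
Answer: 0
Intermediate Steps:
N = -6 (N = -7 + 1 = -6)
c(h, y) = 0 (c(h, y) = -5*0 = 0)
k = 0
M(-15, N)*k = sqrt(5 - 15)*0 = sqrt(-10)*0 = (I*sqrt(10))*0 = 0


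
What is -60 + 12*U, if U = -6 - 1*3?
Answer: -168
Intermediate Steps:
U = -9 (U = -6 - 3 = -9)
-60 + 12*U = -60 + 12*(-9) = -60 - 108 = -168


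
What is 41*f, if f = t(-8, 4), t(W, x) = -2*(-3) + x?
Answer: 410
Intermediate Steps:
t(W, x) = 6 + x
f = 10 (f = 6 + 4 = 10)
41*f = 41*10 = 410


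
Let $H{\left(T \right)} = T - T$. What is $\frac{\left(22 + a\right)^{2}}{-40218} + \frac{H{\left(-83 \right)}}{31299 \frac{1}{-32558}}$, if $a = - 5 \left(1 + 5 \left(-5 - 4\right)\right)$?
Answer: $- \frac{29282}{20109} \approx -1.4562$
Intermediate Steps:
$H{\left(T \right)} = 0$
$a = 220$ ($a = - 5 \left(1 + 5 \left(-9\right)\right) = - 5 \left(1 - 45\right) = \left(-5\right) \left(-44\right) = 220$)
$\frac{\left(22 + a\right)^{2}}{-40218} + \frac{H{\left(-83 \right)}}{31299 \frac{1}{-32558}} = \frac{\left(22 + 220\right)^{2}}{-40218} + \frac{0}{31299 \frac{1}{-32558}} = 242^{2} \left(- \frac{1}{40218}\right) + \frac{0}{31299 \left(- \frac{1}{32558}\right)} = 58564 \left(- \frac{1}{40218}\right) + \frac{0}{- \frac{31299}{32558}} = - \frac{29282}{20109} + 0 \left(- \frac{32558}{31299}\right) = - \frac{29282}{20109} + 0 = - \frac{29282}{20109}$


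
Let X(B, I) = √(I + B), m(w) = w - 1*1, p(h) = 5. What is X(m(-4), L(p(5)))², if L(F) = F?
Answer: 0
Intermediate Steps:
m(w) = -1 + w (m(w) = w - 1 = -1 + w)
X(B, I) = √(B + I)
X(m(-4), L(p(5)))² = (√((-1 - 4) + 5))² = (√(-5 + 5))² = (√0)² = 0² = 0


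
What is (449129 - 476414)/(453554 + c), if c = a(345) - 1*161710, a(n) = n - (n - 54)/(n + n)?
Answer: -6275550/67203373 ≈ -0.093382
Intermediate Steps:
a(n) = n - (-54 + n)/(2*n)
c = -37114047/230 (c = (-½ + 345 + 27/345) - 1*161710 = (-½ + 345 + 27*(1/345)) - 161710 = (-½ + 345 + 9/115) - 161710 = 79253/230 - 161710 = -37114047/230 ≈ -1.6137e+5)
(449129 - 476414)/(453554 + c) = (449129 - 476414)/(453554 - 37114047/230) = -27285/67203373/230 = -27285*230/67203373 = -6275550/67203373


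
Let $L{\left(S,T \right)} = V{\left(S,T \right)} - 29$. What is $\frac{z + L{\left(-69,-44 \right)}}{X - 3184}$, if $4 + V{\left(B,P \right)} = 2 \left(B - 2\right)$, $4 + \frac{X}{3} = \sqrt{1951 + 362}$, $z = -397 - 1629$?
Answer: $\frac{7034396}{10193599} + \frac{19809 \sqrt{257}}{10193599} \approx 0.72123$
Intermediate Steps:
$z = -2026$ ($z = -397 - 1629 = -2026$)
$X = -12 + 9 \sqrt{257}$ ($X = -12 + 3 \sqrt{1951 + 362} = -12 + 3 \sqrt{2313} = -12 + 3 \cdot 3 \sqrt{257} = -12 + 9 \sqrt{257} \approx 132.28$)
$V{\left(B,P \right)} = -8 + 2 B$ ($V{\left(B,P \right)} = -4 + 2 \left(B - 2\right) = -4 + 2 \left(-2 + B\right) = -4 + \left(-4 + 2 B\right) = -8 + 2 B$)
$L{\left(S,T \right)} = -37 + 2 S$ ($L{\left(S,T \right)} = \left(-8 + 2 S\right) - 29 = -37 + 2 S$)
$\frac{z + L{\left(-69,-44 \right)}}{X - 3184} = \frac{-2026 + \left(-37 + 2 \left(-69\right)\right)}{\left(-12 + 9 \sqrt{257}\right) - 3184} = \frac{-2026 - 175}{-3196 + 9 \sqrt{257}} = - \frac{2201}{-3196 + 9 \sqrt{257}}$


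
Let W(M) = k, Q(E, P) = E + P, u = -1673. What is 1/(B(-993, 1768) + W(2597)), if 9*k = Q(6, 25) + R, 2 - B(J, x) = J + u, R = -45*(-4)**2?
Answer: 9/23323 ≈ 0.00038589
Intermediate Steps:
R = -720 (R = -45*16 = -720)
B(J, x) = 1675 - J (B(J, x) = 2 - (J - 1673) = 2 - (-1673 + J) = 2 + (1673 - J) = 1675 - J)
k = -689/9 (k = ((6 + 25) - 720)/9 = (31 - 720)/9 = (1/9)*(-689) = -689/9 ≈ -76.556)
W(M) = -689/9
1/(B(-993, 1768) + W(2597)) = 1/((1675 - 1*(-993)) - 689/9) = 1/((1675 + 993) - 689/9) = 1/(2668 - 689/9) = 1/(23323/9) = 9/23323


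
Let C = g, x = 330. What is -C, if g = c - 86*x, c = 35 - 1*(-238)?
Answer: 28107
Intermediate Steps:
c = 273 (c = 35 + 238 = 273)
g = -28107 (g = 273 - 86*330 = 273 - 28380 = -28107)
C = -28107
-C = -1*(-28107) = 28107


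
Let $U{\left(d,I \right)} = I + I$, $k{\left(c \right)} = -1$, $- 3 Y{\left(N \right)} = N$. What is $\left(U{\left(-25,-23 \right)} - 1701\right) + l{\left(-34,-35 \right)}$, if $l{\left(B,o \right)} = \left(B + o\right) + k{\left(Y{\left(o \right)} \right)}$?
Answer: $-1817$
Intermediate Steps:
$Y{\left(N \right)} = - \frac{N}{3}$
$l{\left(B,o \right)} = -1 + B + o$ ($l{\left(B,o \right)} = \left(B + o\right) - 1 = -1 + B + o$)
$U{\left(d,I \right)} = 2 I$
$\left(U{\left(-25,-23 \right)} - 1701\right) + l{\left(-34,-35 \right)} = \left(2 \left(-23\right) - 1701\right) - 70 = \left(-46 - 1701\right) - 70 = -1747 - 70 = -1817$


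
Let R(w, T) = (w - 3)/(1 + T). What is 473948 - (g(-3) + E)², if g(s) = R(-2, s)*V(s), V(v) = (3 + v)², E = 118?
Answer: 460024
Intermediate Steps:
R(w, T) = (-3 + w)/(1 + T)
g(s) = -5*(3 + s)²/(1 + s) (g(s) = ((-3 - 2)/(1 + s))*(3 + s)² = (-5/(1 + s))*(3 + s)² = -5*(3 + s)²/(1 + s))
473948 - (g(-3) + E)² = 473948 - (-5*(3 - 3)²/(1 - 3) + 118)² = 473948 - (-5*0²/(-2) + 118)² = 473948 - (-5*(-½)*0 + 118)² = 473948 - (0 + 118)² = 473948 - 1*118² = 473948 - 1*13924 = 473948 - 13924 = 460024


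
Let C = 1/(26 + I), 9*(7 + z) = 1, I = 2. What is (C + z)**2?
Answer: 2982529/63504 ≈ 46.966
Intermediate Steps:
z = -62/9 (z = -7 + (1/9)*1 = -7 + 1/9 = -62/9 ≈ -6.8889)
C = 1/28 (C = 1/(26 + 2) = 1/28 ≈ 0.035714)
(C + z)**2 = (1/28 - 62/9)**2 = (-1727/252)**2 = 2982529/63504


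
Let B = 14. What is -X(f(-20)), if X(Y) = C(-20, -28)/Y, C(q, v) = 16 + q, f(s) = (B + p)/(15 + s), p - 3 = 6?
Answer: -20/23 ≈ -0.86957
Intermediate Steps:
p = 9 (p = 3 + 6 = 9)
f(s) = 23/(15 + s) (f(s) = (14 + 9)/(15 + s) = 23/(15 + s))
X(Y) = -4/Y (X(Y) = (16 - 20)/Y = -4/Y)
-X(f(-20)) = -(-4)/(23/(15 - 20)) = -(-4)/(23/(-5)) = -(-4)/(23*(-1/5)) = -(-4)/(-23/5) = -(-4)*(-5)/23 = -1*20/23 = -20/23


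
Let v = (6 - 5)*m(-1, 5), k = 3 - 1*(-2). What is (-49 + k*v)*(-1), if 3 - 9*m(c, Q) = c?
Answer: 421/9 ≈ 46.778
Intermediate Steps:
k = 5 (k = 3 + 2 = 5)
m(c, Q) = ⅓ - c/9
v = 4/9 (v = (6 - 5)*(⅓ - ⅑*(-1)) = 1*(⅓ + ⅑) = 1*(4/9) = 4/9 ≈ 0.44444)
(-49 + k*v)*(-1) = (-49 + 5*(4/9))*(-1) = (-49 + 20/9)*(-1) = -421/9*(-1) = 421/9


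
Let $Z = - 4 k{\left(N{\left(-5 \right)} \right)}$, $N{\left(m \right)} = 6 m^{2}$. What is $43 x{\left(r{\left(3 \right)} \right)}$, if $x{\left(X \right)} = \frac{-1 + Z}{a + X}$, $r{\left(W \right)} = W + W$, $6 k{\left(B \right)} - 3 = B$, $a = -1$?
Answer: $- \frac{4429}{5} \approx -885.8$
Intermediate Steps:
$k{\left(B \right)} = \frac{1}{2} + \frac{B}{6}$
$r{\left(W \right)} = 2 W$
$Z = -102$ ($Z = - 4 \left(\frac{1}{2} + \frac{6 \left(-5\right)^{2}}{6}\right) = - 4 \left(\frac{1}{2} + \frac{6 \cdot 25}{6}\right) = - 4 \left(\frac{1}{2} + \frac{1}{6} \cdot 150\right) = - 4 \left(\frac{1}{2} + 25\right) = \left(-4\right) \frac{51}{2} = -102$)
$x{\left(X \right)} = - \frac{103}{-1 + X}$ ($x{\left(X \right)} = \frac{-1 - 102}{-1 + X} = - \frac{103}{-1 + X}$)
$43 x{\left(r{\left(3 \right)} \right)} = 43 \left(- \frac{103}{-1 + 2 \cdot 3}\right) = 43 \left(- \frac{103}{-1 + 6}\right) = 43 \left(- \frac{103}{5}\right) = - \frac{4429}{5}$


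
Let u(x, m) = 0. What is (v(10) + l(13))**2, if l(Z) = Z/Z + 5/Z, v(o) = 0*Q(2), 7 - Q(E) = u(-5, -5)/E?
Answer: 324/169 ≈ 1.9172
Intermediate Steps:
Q(E) = 7 (Q(E) = 7 - 0/E = 7 - 1*0 = 7 + 0 = 7)
v(o) = 0 (v(o) = 0*7 = 0)
l(Z) = 1 + 5/Z
(v(10) + l(13))**2 = (0 + (5 + 13)/13)**2 = (0 + (1/13)*18)**2 = (0 + 18/13)**2 = (18/13)**2 = 324/169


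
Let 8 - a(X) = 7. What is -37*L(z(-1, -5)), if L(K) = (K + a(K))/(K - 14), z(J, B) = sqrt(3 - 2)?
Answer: 74/13 ≈ 5.6923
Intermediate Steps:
z(J, B) = 1 (z(J, B) = sqrt(1) = 1)
a(X) = 1 (a(X) = 8 - 1*7 = 8 - 7 = 1)
L(K) = (1 + K)/(-14 + K) (L(K) = (K + 1)/(K - 14) = (1 + K)/(-14 + K))
-37*L(z(-1, -5)) = -37*(1 + 1)/(-14 + 1) = -37*2/(-13) = -(-37)*2/13 = -37*(-2/13) = 74/13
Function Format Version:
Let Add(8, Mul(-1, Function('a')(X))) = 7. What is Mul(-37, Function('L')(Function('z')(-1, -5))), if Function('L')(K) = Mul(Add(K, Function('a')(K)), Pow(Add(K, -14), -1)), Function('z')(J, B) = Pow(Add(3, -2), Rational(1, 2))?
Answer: Rational(74, 13) ≈ 5.6923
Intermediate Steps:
Function('z')(J, B) = 1 (Function('z')(J, B) = Pow(1, Rational(1, 2)) = 1)
Function('a')(X) = 1 (Function('a')(X) = Add(8, Mul(-1, 7)) = Add(8, -7) = 1)
Function('L')(K) = Mul(Pow(Add(-14, K), -1), Add(1, K)) (Function('L')(K) = Mul(Add(K, 1), Pow(Add(K, -14), -1)) = Mul(Add(1, K), Pow(Add(-14, K), -1)) = Mul(Pow(Add(-14, K), -1), Add(1, K)))
Mul(-37, Function('L')(Function('z')(-1, -5))) = Mul(-37, Mul(Pow(Add(-14, 1), -1), Add(1, 1))) = Mul(-37, Mul(Pow(-13, -1), 2)) = Mul(-37, Mul(Rational(-1, 13), 2)) = Mul(-37, Rational(-2, 13)) = Rational(74, 13)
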